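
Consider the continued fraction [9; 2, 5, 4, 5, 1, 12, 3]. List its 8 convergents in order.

Using the convergent recurrence p_i = a_i*p_{i-1} + p_{i-2}, q_i = a_i*q_{i-1} + q_{i-2} with p_{-2}=0, p_{-1}=1, q_{-2}=1, q_{-1}=0:
  i=0: a_0=9, p_0 = 9*1 + 0 = 9, q_0 = 9*0 + 1 = 1.
  i=1: a_1=2, p_1 = 2*9 + 1 = 19, q_1 = 2*1 + 0 = 2.
  i=2: a_2=5, p_2 = 5*19 + 9 = 104, q_2 = 5*2 + 1 = 11.
  i=3: a_3=4, p_3 = 4*104 + 19 = 435, q_3 = 4*11 + 2 = 46.
  i=4: a_4=5, p_4 = 5*435 + 104 = 2279, q_4 = 5*46 + 11 = 241.
  i=5: a_5=1, p_5 = 1*2279 + 435 = 2714, q_5 = 1*241 + 46 = 287.
  i=6: a_6=12, p_6 = 12*2714 + 2279 = 34847, q_6 = 12*287 + 241 = 3685.
  i=7: a_7=3, p_7 = 3*34847 + 2714 = 107255, q_7 = 3*3685 + 287 = 11342.

9/1, 19/2, 104/11, 435/46, 2279/241, 2714/287, 34847/3685, 107255/11342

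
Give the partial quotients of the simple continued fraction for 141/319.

[0; 2, 3, 1, 4, 3, 2]

Run the Euclidean algorithm on 141 and 319; the successive quotients are the partial quotients a_0, a_1, ... (each step inverts the fractional part left over by the previous one):
  141 = 0*319 + 141, so a_0 = 0.
  319 = 2*141 + 37, so a_1 = 2.
  141 = 3*37 + 30, so a_2 = 3.
  37 = 1*30 + 7, so a_3 = 1.
  30 = 4*7 + 2, so a_4 = 4.
  7 = 3*2 + 1, so a_5 = 3.
  2 = 2*1 + 0, so a_6 = 2.
The remainder reaches 0 after 7 divisions, so the expansion has 7 partial quotients, read off in order.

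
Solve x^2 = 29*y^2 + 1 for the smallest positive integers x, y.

(x, y) = (9801, 1820)

First expand sqrt(29) as a continued fraction. With x_i = (sqrt(29) + m_i)/d_i and (m_0, d_0) = (0, 1): a_0 = floor(sqrt(29)) = 5, since 5^2 = 25 <= 29 < 36 = 6^2.
Iterate m_{i+1} = d_i*a_i - m_i, d_{i+1} = (29 - m_{i+1}^2)/d_i, a_{i+1} = floor((a_0 + m_{i+1})/d_{i+1}):
  m_1 = 1*5 - 0 = 5, d_1 = (29 - 5^2)/1 = 4/1 = 4, a_1 = floor((5 + 5)/4) = 2.
  m_2 = 4*2 - 5 = 3, d_2 = (29 - 3^2)/4 = 20/4 = 5, a_2 = floor((5 + 3)/5) = 1.
  m_3 = 5*1 - 3 = 2, d_3 = (29 - 2^2)/5 = 25/5 = 5, a_3 = floor((5 + 2)/5) = 1.
  m_4 = 5*1 - 2 = 3, d_4 = (29 - 3^2)/5 = 20/5 = 4, a_4 = floor((5 + 3)/4) = 2.
  m_5 = 4*2 - 3 = 5, d_5 = (29 - 5^2)/4 = 4/4 = 1, a_5 = floor((5 + 5)/1) = 10.
  m_6 = 1*10 - 5 = 5, d_6 = (29 - 5^2)/1 = 4/1 = 4: (m_6, d_6) = (m_1, d_1) = (5, 4), so from here the quotients repeat a_1, ..., a_5; the period length is 5.
So sqrt(29) = [5; (2, 1, 1, 2, 10)] with period length k = 5.
k is odd, so (p_{k-1}, q_{k-1}) only solves x^2 - 29y^2 = -1 and the fundamental solution of x^2 - 29y^2 = 1 is (p_{2k-1}, q_{2k-1}) = (p_9, q_9); compute convergents through index 9, running through the period twice.
Convergents (p_i = a_i*p_{i-1} + p_{i-2}, q_i = a_i*q_{i-1} + q_{i-2} with p_{-2}=0, p_{-1}=1, q_{-2}=1, q_{-1}=0):
  i=0: a_0=5, p_0 = 5*1 + 0 = 5, q_0 = 5*0 + 1 = 1.
  i=1: a_1=2, p_1 = 2*5 + 1 = 11, q_1 = 2*1 + 0 = 2.
  i=2: a_2=1, p_2 = 1*11 + 5 = 16, q_2 = 1*2 + 1 = 3.
  i=3: a_3=1, p_3 = 1*16 + 11 = 27, q_3 = 1*3 + 2 = 5.
  i=4: a_4=2, p_4 = 2*27 + 16 = 70, q_4 = 2*5 + 3 = 13.
  i=5: a_5=10, p_5 = 10*70 + 27 = 727, q_5 = 10*13 + 5 = 135.
  i=6: a_6=2, p_6 = 2*727 + 70 = 1524, q_6 = 2*135 + 13 = 283.
  i=7: a_7=1, p_7 = 1*1524 + 727 = 2251, q_7 = 1*283 + 135 = 418.
  i=8: a_8=1, p_8 = 1*2251 + 1524 = 3775, q_8 = 1*418 + 283 = 701.
  i=9: a_9=2, p_9 = 2*3775 + 2251 = 9801, q_9 = 2*701 + 418 = 1820.
Indeed p_4^2 - 29*q_4^2 = 4900 - 4901 = -1, not +1.
Check: 9801^2 - 29*1820^2 = 96059601 - 96059600 = 1, so (x, y) = (9801, 1820) solves the equation, and by the theorem it is the least positive solution.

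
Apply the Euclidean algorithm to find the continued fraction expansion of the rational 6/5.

Run the Euclidean algorithm on 6 and 5; the successive quotients are the partial quotients a_0, a_1, ... (each step inverts the fractional part left over by the previous one):
  6 = 1*5 + 1, so a_0 = 1.
  5 = 5*1 + 0, so a_1 = 5.
The remainder reaches 0 after 2 divisions, so the expansion has 2 partial quotients, read off in order.

[1; 5]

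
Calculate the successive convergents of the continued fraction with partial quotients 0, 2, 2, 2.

Using the convergent recurrence p_i = a_i*p_{i-1} + p_{i-2}, q_i = a_i*q_{i-1} + q_{i-2} with p_{-2}=0, p_{-1}=1, q_{-2}=1, q_{-1}=0:
  i=0: a_0=0, p_0 = 0*1 + 0 = 0, q_0 = 0*0 + 1 = 1.
  i=1: a_1=2, p_1 = 2*0 + 1 = 1, q_1 = 2*1 + 0 = 2.
  i=2: a_2=2, p_2 = 2*1 + 0 = 2, q_2 = 2*2 + 1 = 5.
  i=3: a_3=2, p_3 = 2*2 + 1 = 5, q_3 = 2*5 + 2 = 12.

0/1, 1/2, 2/5, 5/12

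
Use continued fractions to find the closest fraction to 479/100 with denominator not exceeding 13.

24/5

Expand x = 479/100 as a continued fraction with the Euclidean algorithm:
  479 = 4*100 + 79, so a_0 = 4.
  100 = 1*79 + 21, so a_1 = 1.
  79 = 3*21 + 16, so a_2 = 3.
  21 = 1*16 + 5, so a_3 = 1.
  16 = 3*5 + 1, so a_4 = 3.
  5 = 5*1 + 0, so a_5 = 5.
so x = [4; 1, 3, 1, 3, 5].
Convergents (p_i = a_i*p_{i-1} + p_{i-2}, q_i = a_i*q_{i-1} + q_{i-2} with p_{-2}=0, p_{-1}=1, q_{-2}=1, q_{-1}=0), until the denominator exceeds 13:
  i=0: a_0=4, p_0 = 4*1 + 0 = 4, q_0 = 4*0 + 1 = 1.
  i=1: a_1=1, p_1 = 1*4 + 1 = 5, q_1 = 1*1 + 0 = 1.
  i=2: a_2=3, p_2 = 3*5 + 4 = 19, q_2 = 3*1 + 1 = 4.
  i=3: a_3=1, p_3 = 1*19 + 5 = 24, q_3 = 1*4 + 1 = 5.
  i=4: a_4=3, p_4 = 3*24 + 19 = 91, q_4 = 3*5 + 4 = 19.
q_4 = 19 > 13, so the last convergent with denominator <= 13 is p_3/q_3 = 24/5.
The closest fraction with denominator <= 13 is either p_3/q_3 or the intermediate fraction (k*p_3 + p_2)/(k*q_3 + q_2) with the largest k >= 1 whose denominator stays <= 13; these approach x as k grows, and every other convergent or intermediate fraction in range is farther away.
Largest k: floor((13 - q_2)/q_3) = floor((13 - 4)/5) = 1.
That gives (1*24 + 19)/(1*5 + 4) = 43/9.
Compare the errors: |x - 24/5| = |479*5 - 24*100|/(100*5) = 5/500, and |x - 43/9| = |479*9 - 43*100|/(100*9) = 11/900.
Cross-multiplying, 5*900 = 4500 < 5500 = 11*500, so 5/500 is smaller: the convergent 24/5 is closer to x than 43/9.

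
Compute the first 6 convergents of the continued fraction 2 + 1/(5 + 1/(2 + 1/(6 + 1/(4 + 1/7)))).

2/1, 11/5, 24/11, 155/71, 644/295, 4663/2136

Using the convergent recurrence p_i = a_i*p_{i-1} + p_{i-2}, q_i = a_i*q_{i-1} + q_{i-2} with p_{-2}=0, p_{-1}=1, q_{-2}=1, q_{-1}=0:
  i=0: a_0=2, p_0 = 2*1 + 0 = 2, q_0 = 2*0 + 1 = 1.
  i=1: a_1=5, p_1 = 5*2 + 1 = 11, q_1 = 5*1 + 0 = 5.
  i=2: a_2=2, p_2 = 2*11 + 2 = 24, q_2 = 2*5 + 1 = 11.
  i=3: a_3=6, p_3 = 6*24 + 11 = 155, q_3 = 6*11 + 5 = 71.
  i=4: a_4=4, p_4 = 4*155 + 24 = 644, q_4 = 4*71 + 11 = 295.
  i=5: a_5=7, p_5 = 7*644 + 155 = 4663, q_5 = 7*295 + 71 = 2136.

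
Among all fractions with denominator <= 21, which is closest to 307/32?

163/17

Expand x = 307/32 as a continued fraction with the Euclidean algorithm:
  307 = 9*32 + 19, so a_0 = 9.
  32 = 1*19 + 13, so a_1 = 1.
  19 = 1*13 + 6, so a_2 = 1.
  13 = 2*6 + 1, so a_3 = 2.
  6 = 6*1 + 0, so a_4 = 6.
so x = [9; 1, 1, 2, 6].
Convergents (p_i = a_i*p_{i-1} + p_{i-2}, q_i = a_i*q_{i-1} + q_{i-2} with p_{-2}=0, p_{-1}=1, q_{-2}=1, q_{-1}=0), until the denominator exceeds 21:
  i=0: a_0=9, p_0 = 9*1 + 0 = 9, q_0 = 9*0 + 1 = 1.
  i=1: a_1=1, p_1 = 1*9 + 1 = 10, q_1 = 1*1 + 0 = 1.
  i=2: a_2=1, p_2 = 1*10 + 9 = 19, q_2 = 1*1 + 1 = 2.
  i=3: a_3=2, p_3 = 2*19 + 10 = 48, q_3 = 2*2 + 1 = 5.
  i=4: a_4=6, p_4 = 6*48 + 19 = 307, q_4 = 6*5 + 2 = 32.
q_4 = 32 > 21, so the last convergent with denominator <= 21 is p_3/q_3 = 48/5.
The closest fraction with denominator <= 21 is either p_3/q_3 or the intermediate fraction (k*p_3 + p_2)/(k*q_3 + q_2) with the largest k >= 1 whose denominator stays <= 21; these approach x as k grows, and every other convergent or intermediate fraction in range is farther away.
Largest k: floor((21 - q_2)/q_3) = floor((21 - 2)/5) = 3.
That gives (3*48 + 19)/(3*5 + 2) = 163/17.
Compare the errors: |x - 48/5| = |307*5 - 48*32|/(32*5) = 1/160, and |x - 163/17| = |307*17 - 163*32|/(32*17) = 3/544.
Cross-multiplying, 3*160 = 480 < 544 = 1*544, so 3/544 is smaller: the intermediate fraction 163/17 is closer to x than 48/5.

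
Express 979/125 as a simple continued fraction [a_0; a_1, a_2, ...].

[7; 1, 4, 1, 20]

Run the Euclidean algorithm on 979 and 125; the successive quotients are the partial quotients a_0, a_1, ... (each step inverts the fractional part left over by the previous one):
  979 = 7*125 + 104, so a_0 = 7.
  125 = 1*104 + 21, so a_1 = 1.
  104 = 4*21 + 20, so a_2 = 4.
  21 = 1*20 + 1, so a_3 = 1.
  20 = 20*1 + 0, so a_4 = 20.
The remainder reaches 0 after 5 divisions, so the expansion has 5 partial quotients, read off in order.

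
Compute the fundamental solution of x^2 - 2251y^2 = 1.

First expand sqrt(2251) as a continued fraction. With x_i = (sqrt(2251) + m_i)/d_i and (m_0, d_0) = (0, 1): a_0 = floor(sqrt(2251)) = 47, since 47^2 = 2209 <= 2251 < 2304 = 48^2.
Iterate m_{i+1} = d_i*a_i - m_i, d_{i+1} = (2251 - m_{i+1}^2)/d_i, a_{i+1} = floor((a_0 + m_{i+1})/d_{i+1}):
  m_1 = 1*47 - 0 = 47, d_1 = (2251 - 47^2)/1 = 42/1 = 42, a_1 = floor((47 + 47)/42) = 2.
  m_2 = 42*2 - 47 = 37, d_2 = (2251 - 37^2)/42 = 882/42 = 21, a_2 = floor((47 + 37)/21) = 4.
  m_3 = 21*4 - 37 = 47, d_3 = (2251 - 47^2)/21 = 42/21 = 2, a_3 = floor((47 + 47)/2) = 47.
  m_4 = 2*47 - 47 = 47, d_4 = (2251 - 47^2)/2 = 42/2 = 21, a_4 = floor((47 + 47)/21) = 4.
  m_5 = 21*4 - 47 = 37, d_5 = (2251 - 37^2)/21 = 882/21 = 42, a_5 = floor((47 + 37)/42) = 2.
  m_6 = 42*2 - 37 = 47, d_6 = (2251 - 47^2)/42 = 42/42 = 1, a_6 = floor((47 + 47)/1) = 94.
  m_7 = 1*94 - 47 = 47, d_7 = (2251 - 47^2)/1 = 42/1 = 42: (m_7, d_7) = (m_1, d_1) = (47, 42), so from here the quotients repeat a_1, ..., a_6; the period length is 6.
So sqrt(2251) = [47; (2, 4, 47, 4, 2, 94)] with period length k = 6.
k is even, so the fundamental solution of x^2 - 2251y^2 = 1 is (p_{k-1}, q_{k-1}) = (p_5, q_5); compute convergents through index 5.
Convergents (p_i = a_i*p_{i-1} + p_{i-2}, q_i = a_i*q_{i-1} + q_{i-2} with p_{-2}=0, p_{-1}=1, q_{-2}=1, q_{-1}=0):
  i=0: a_0=47, p_0 = 47*1 + 0 = 47, q_0 = 47*0 + 1 = 1.
  i=1: a_1=2, p_1 = 2*47 + 1 = 95, q_1 = 2*1 + 0 = 2.
  i=2: a_2=4, p_2 = 4*95 + 47 = 427, q_2 = 4*2 + 1 = 9.
  i=3: a_3=47, p_3 = 47*427 + 95 = 20164, q_3 = 47*9 + 2 = 425.
  i=4: a_4=4, p_4 = 4*20164 + 427 = 81083, q_4 = 4*425 + 9 = 1709.
  i=5: a_5=2, p_5 = 2*81083 + 20164 = 182330, q_5 = 2*1709 + 425 = 3843.
Check: 182330^2 - 2251*3843^2 = 33244228900 - 33244228899 = 1, so (x, y) = (182330, 3843) solves the equation, and by the theorem it is the least positive solution.

(x, y) = (182330, 3843)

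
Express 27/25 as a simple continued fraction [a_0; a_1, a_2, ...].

Run the Euclidean algorithm on 27 and 25; the successive quotients are the partial quotients a_0, a_1, ... (each step inverts the fractional part left over by the previous one):
  27 = 1*25 + 2, so a_0 = 1.
  25 = 12*2 + 1, so a_1 = 12.
  2 = 2*1 + 0, so a_2 = 2.
The remainder reaches 0 after 3 divisions, so the expansion has 3 partial quotients, read off in order.

[1; 12, 2]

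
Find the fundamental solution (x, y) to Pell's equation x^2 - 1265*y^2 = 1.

First expand sqrt(1265) as a continued fraction. With x_i = (sqrt(1265) + m_i)/d_i and (m_0, d_0) = (0, 1): a_0 = floor(sqrt(1265)) = 35, since 35^2 = 1225 <= 1265 < 1296 = 36^2.
Iterate m_{i+1} = d_i*a_i - m_i, d_{i+1} = (1265 - m_{i+1}^2)/d_i, a_{i+1} = floor((a_0 + m_{i+1})/d_{i+1}):
  m_1 = 1*35 - 0 = 35, d_1 = (1265 - 35^2)/1 = 40/1 = 40, a_1 = floor((35 + 35)/40) = 1.
  m_2 = 40*1 - 35 = 5, d_2 = (1265 - 5^2)/40 = 1240/40 = 31, a_2 = floor((35 + 5)/31) = 1.
  m_3 = 31*1 - 5 = 26, d_3 = (1265 - 26^2)/31 = 589/31 = 19, a_3 = floor((35 + 26)/19) = 3.
  m_4 = 19*3 - 26 = 31, d_4 = (1265 - 31^2)/19 = 304/19 = 16, a_4 = floor((35 + 31)/16) = 4.
  m_5 = 16*4 - 31 = 33, d_5 = (1265 - 33^2)/16 = 176/16 = 11, a_5 = floor((35 + 33)/11) = 6.
  m_6 = 11*6 - 33 = 33, d_6 = (1265 - 33^2)/11 = 176/11 = 16, a_6 = floor((35 + 33)/16) = 4.
  m_7 = 16*4 - 33 = 31, d_7 = (1265 - 31^2)/16 = 304/16 = 19, a_7 = floor((35 + 31)/19) = 3.
  m_8 = 19*3 - 31 = 26, d_8 = (1265 - 26^2)/19 = 589/19 = 31, a_8 = floor((35 + 26)/31) = 1.
  m_9 = 31*1 - 26 = 5, d_9 = (1265 - 5^2)/31 = 1240/31 = 40, a_9 = floor((35 + 5)/40) = 1.
  m_10 = 40*1 - 5 = 35, d_10 = (1265 - 35^2)/40 = 40/40 = 1, a_10 = floor((35 + 35)/1) = 70.
  m_11 = 1*70 - 35 = 35, d_11 = (1265 - 35^2)/1 = 40/1 = 40: (m_11, d_11) = (m_1, d_1) = (35, 40), so from here the quotients repeat a_1, ..., a_10; the period length is 10.
So sqrt(1265) = [35; (1, 1, 3, 4, 6, 4, 3, 1, 1, 70)] with period length k = 10.
k is even, so the fundamental solution of x^2 - 1265y^2 = 1 is (p_{k-1}, q_{k-1}) = (p_9, q_9); compute convergents through index 9.
Convergents (p_i = a_i*p_{i-1} + p_{i-2}, q_i = a_i*q_{i-1} + q_{i-2} with p_{-2}=0, p_{-1}=1, q_{-2}=1, q_{-1}=0):
  i=0: a_0=35, p_0 = 35*1 + 0 = 35, q_0 = 35*0 + 1 = 1.
  i=1: a_1=1, p_1 = 1*35 + 1 = 36, q_1 = 1*1 + 0 = 1.
  i=2: a_2=1, p_2 = 1*36 + 35 = 71, q_2 = 1*1 + 1 = 2.
  i=3: a_3=3, p_3 = 3*71 + 36 = 249, q_3 = 3*2 + 1 = 7.
  i=4: a_4=4, p_4 = 4*249 + 71 = 1067, q_4 = 4*7 + 2 = 30.
  i=5: a_5=6, p_5 = 6*1067 + 249 = 6651, q_5 = 6*30 + 7 = 187.
  i=6: a_6=4, p_6 = 4*6651 + 1067 = 27671, q_6 = 4*187 + 30 = 778.
  i=7: a_7=3, p_7 = 3*27671 + 6651 = 89664, q_7 = 3*778 + 187 = 2521.
  i=8: a_8=1, p_8 = 1*89664 + 27671 = 117335, q_8 = 1*2521 + 778 = 3299.
  i=9: a_9=1, p_9 = 1*117335 + 89664 = 206999, q_9 = 1*3299 + 2521 = 5820.
Check: 206999^2 - 1265*5820^2 = 42848586001 - 42848586000 = 1, so (x, y) = (206999, 5820) solves the equation, and by the theorem it is the least positive solution.

(x, y) = (206999, 5820)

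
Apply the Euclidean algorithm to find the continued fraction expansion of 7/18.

Run the Euclidean algorithm on 7 and 18; the successive quotients are the partial quotients a_0, a_1, ... (each step inverts the fractional part left over by the previous one):
  7 = 0*18 + 7, so a_0 = 0.
  18 = 2*7 + 4, so a_1 = 2.
  7 = 1*4 + 3, so a_2 = 1.
  4 = 1*3 + 1, so a_3 = 1.
  3 = 3*1 + 0, so a_4 = 3.
The remainder reaches 0 after 5 divisions, so the expansion has 5 partial quotients, read off in order.

[0; 2, 1, 1, 3]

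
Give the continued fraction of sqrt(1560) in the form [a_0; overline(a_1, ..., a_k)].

Write x_i = (sqrt(1560) + m_i)/d_i with (m_0, d_0) = (0, 1). a_0 = floor(sqrt(1560)) = 39, since 39^2 = 1521 <= 1560 < 1600 = 40^2.
Iterate m_{i+1} = d_i*a_i - m_i, d_{i+1} = (1560 - m_{i+1}^2)/d_i, a_{i+1} = floor((a_0 + m_{i+1})/d_{i+1}):
  m_1 = 1*39 - 0 = 39, d_1 = (1560 - 39^2)/1 = 39/1 = 39, a_1 = floor((39 + 39)/39) = 2.
  m_2 = 39*2 - 39 = 39, d_2 = (1560 - 39^2)/39 = 39/39 = 1, a_2 = floor((39 + 39)/1) = 78.
  m_3 = 1*78 - 39 = 39, d_3 = (1560 - 39^2)/1 = 39/1 = 39: (m_3, d_3) = (m_1, d_1) = (39, 39), so from here the quotients repeat a_1, a_2; the period length is 2.
Hence the expansion of sqrt(1560) is a_0 = 39 followed by the repeating block 2, 78 (period 2).

[39; overline(2, 78)]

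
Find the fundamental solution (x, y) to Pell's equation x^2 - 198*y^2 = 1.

First expand sqrt(198) as a continued fraction. With x_i = (sqrt(198) + m_i)/d_i and (m_0, d_0) = (0, 1): a_0 = floor(sqrt(198)) = 14, since 14^2 = 196 <= 198 < 225 = 15^2.
Iterate m_{i+1} = d_i*a_i - m_i, d_{i+1} = (198 - m_{i+1}^2)/d_i, a_{i+1} = floor((a_0 + m_{i+1})/d_{i+1}):
  m_1 = 1*14 - 0 = 14, d_1 = (198 - 14^2)/1 = 2/1 = 2, a_1 = floor((14 + 14)/2) = 14.
  m_2 = 2*14 - 14 = 14, d_2 = (198 - 14^2)/2 = 2/2 = 1, a_2 = floor((14 + 14)/1) = 28.
  m_3 = 1*28 - 14 = 14, d_3 = (198 - 14^2)/1 = 2/1 = 2: (m_3, d_3) = (m_1, d_1) = (14, 2), so from here the quotients repeat a_1, a_2; the period length is 2.
So sqrt(198) = [14; (14, 28)] with period length k = 2.
k is even, so the fundamental solution of x^2 - 198y^2 = 1 is (p_{k-1}, q_{k-1}) = (p_1, q_1); compute convergents through index 1.
Convergents (p_i = a_i*p_{i-1} + p_{i-2}, q_i = a_i*q_{i-1} + q_{i-2} with p_{-2}=0, p_{-1}=1, q_{-2}=1, q_{-1}=0):
  i=0: a_0=14, p_0 = 14*1 + 0 = 14, q_0 = 14*0 + 1 = 1.
  i=1: a_1=14, p_1 = 14*14 + 1 = 197, q_1 = 14*1 + 0 = 14.
Check: 197^2 - 198*14^2 = 38809 - 38808 = 1, so (x, y) = (197, 14) solves the equation, and by the theorem it is the least positive solution.

(x, y) = (197, 14)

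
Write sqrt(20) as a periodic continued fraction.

[4; (2, 8)]

Write x_i = (sqrt(20) + m_i)/d_i with (m_0, d_0) = (0, 1). a_0 = floor(sqrt(20)) = 4, since 4^2 = 16 <= 20 < 25 = 5^2.
Iterate m_{i+1} = d_i*a_i - m_i, d_{i+1} = (20 - m_{i+1}^2)/d_i, a_{i+1} = floor((a_0 + m_{i+1})/d_{i+1}):
  m_1 = 1*4 - 0 = 4, d_1 = (20 - 4^2)/1 = 4/1 = 4, a_1 = floor((4 + 4)/4) = 2.
  m_2 = 4*2 - 4 = 4, d_2 = (20 - 4^2)/4 = 4/4 = 1, a_2 = floor((4 + 4)/1) = 8.
  m_3 = 1*8 - 4 = 4, d_3 = (20 - 4^2)/1 = 4/1 = 4: (m_3, d_3) = (m_1, d_1) = (4, 4), so from here the quotients repeat a_1, a_2; the period length is 2.
Hence the expansion of sqrt(20) is a_0 = 4 followed by the repeating block 2, 8 (period 2).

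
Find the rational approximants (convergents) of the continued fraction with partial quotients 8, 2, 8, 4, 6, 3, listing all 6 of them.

8/1, 17/2, 144/17, 593/70, 3702/437, 11699/1381

Using the convergent recurrence p_i = a_i*p_{i-1} + p_{i-2}, q_i = a_i*q_{i-1} + q_{i-2} with p_{-2}=0, p_{-1}=1, q_{-2}=1, q_{-1}=0:
  i=0: a_0=8, p_0 = 8*1 + 0 = 8, q_0 = 8*0 + 1 = 1.
  i=1: a_1=2, p_1 = 2*8 + 1 = 17, q_1 = 2*1 + 0 = 2.
  i=2: a_2=8, p_2 = 8*17 + 8 = 144, q_2 = 8*2 + 1 = 17.
  i=3: a_3=4, p_3 = 4*144 + 17 = 593, q_3 = 4*17 + 2 = 70.
  i=4: a_4=6, p_4 = 6*593 + 144 = 3702, q_4 = 6*70 + 17 = 437.
  i=5: a_5=3, p_5 = 3*3702 + 593 = 11699, q_5 = 3*437 + 70 = 1381.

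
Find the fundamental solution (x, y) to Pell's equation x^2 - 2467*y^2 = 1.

First expand sqrt(2467) as a continued fraction. With x_i = (sqrt(2467) + m_i)/d_i and (m_0, d_0) = (0, 1): a_0 = floor(sqrt(2467)) = 49, since 49^2 = 2401 <= 2467 < 2500 = 50^2.
Iterate m_{i+1} = d_i*a_i - m_i, d_{i+1} = (2467 - m_{i+1}^2)/d_i, a_{i+1} = floor((a_0 + m_{i+1})/d_{i+1}):
  m_1 = 1*49 - 0 = 49, d_1 = (2467 - 49^2)/1 = 66/1 = 66, a_1 = floor((49 + 49)/66) = 1.
  m_2 = 66*1 - 49 = 17, d_2 = (2467 - 17^2)/66 = 2178/66 = 33, a_2 = floor((49 + 17)/33) = 2.
  m_3 = 33*2 - 17 = 49, d_3 = (2467 - 49^2)/33 = 66/33 = 2, a_3 = floor((49 + 49)/2) = 49.
  m_4 = 2*49 - 49 = 49, d_4 = (2467 - 49^2)/2 = 66/2 = 33, a_4 = floor((49 + 49)/33) = 2.
  m_5 = 33*2 - 49 = 17, d_5 = (2467 - 17^2)/33 = 2178/33 = 66, a_5 = floor((49 + 17)/66) = 1.
  m_6 = 66*1 - 17 = 49, d_6 = (2467 - 49^2)/66 = 66/66 = 1, a_6 = floor((49 + 49)/1) = 98.
  m_7 = 1*98 - 49 = 49, d_7 = (2467 - 49^2)/1 = 66/1 = 66: (m_7, d_7) = (m_1, d_1) = (49, 66), so from here the quotients repeat a_1, ..., a_6; the period length is 6.
So sqrt(2467) = [49; (1, 2, 49, 2, 1, 98)] with period length k = 6.
k is even, so the fundamental solution of x^2 - 2467y^2 = 1 is (p_{k-1}, q_{k-1}) = (p_5, q_5); compute convergents through index 5.
Convergents (p_i = a_i*p_{i-1} + p_{i-2}, q_i = a_i*q_{i-1} + q_{i-2} with p_{-2}=0, p_{-1}=1, q_{-2}=1, q_{-1}=0):
  i=0: a_0=49, p_0 = 49*1 + 0 = 49, q_0 = 49*0 + 1 = 1.
  i=1: a_1=1, p_1 = 1*49 + 1 = 50, q_1 = 1*1 + 0 = 1.
  i=2: a_2=2, p_2 = 2*50 + 49 = 149, q_2 = 2*1 + 1 = 3.
  i=3: a_3=49, p_3 = 49*149 + 50 = 7351, q_3 = 49*3 + 1 = 148.
  i=4: a_4=2, p_4 = 2*7351 + 149 = 14851, q_4 = 2*148 + 3 = 299.
  i=5: a_5=1, p_5 = 1*14851 + 7351 = 22202, q_5 = 1*299 + 148 = 447.
Check: 22202^2 - 2467*447^2 = 492928804 - 492928803 = 1, so (x, y) = (22202, 447) solves the equation, and by the theorem it is the least positive solution.

(x, y) = (22202, 447)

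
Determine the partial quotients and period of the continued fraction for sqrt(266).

[16; (3, 4, 3, 32)]

Write x_i = (sqrt(266) + m_i)/d_i with (m_0, d_0) = (0, 1). a_0 = floor(sqrt(266)) = 16, since 16^2 = 256 <= 266 < 289 = 17^2.
Iterate m_{i+1} = d_i*a_i - m_i, d_{i+1} = (266 - m_{i+1}^2)/d_i, a_{i+1} = floor((a_0 + m_{i+1})/d_{i+1}):
  m_1 = 1*16 - 0 = 16, d_1 = (266 - 16^2)/1 = 10/1 = 10, a_1 = floor((16 + 16)/10) = 3.
  m_2 = 10*3 - 16 = 14, d_2 = (266 - 14^2)/10 = 70/10 = 7, a_2 = floor((16 + 14)/7) = 4.
  m_3 = 7*4 - 14 = 14, d_3 = (266 - 14^2)/7 = 70/7 = 10, a_3 = floor((16 + 14)/10) = 3.
  m_4 = 10*3 - 14 = 16, d_4 = (266 - 16^2)/10 = 10/10 = 1, a_4 = floor((16 + 16)/1) = 32.
  m_5 = 1*32 - 16 = 16, d_5 = (266 - 16^2)/1 = 10/1 = 10: (m_5, d_5) = (m_1, d_1) = (16, 10), so from here the quotients repeat a_1, ..., a_4; the period length is 4.
Hence the expansion of sqrt(266) is a_0 = 16 followed by the repeating block 3, 4, 3, 32 (period 4).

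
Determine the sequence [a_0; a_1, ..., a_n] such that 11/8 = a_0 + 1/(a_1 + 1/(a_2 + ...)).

[1; 2, 1, 2]

Run the Euclidean algorithm on 11 and 8; the successive quotients are the partial quotients a_0, a_1, ... (each step inverts the fractional part left over by the previous one):
  11 = 1*8 + 3, so a_0 = 1.
  8 = 2*3 + 2, so a_1 = 2.
  3 = 1*2 + 1, so a_2 = 1.
  2 = 2*1 + 0, so a_3 = 2.
The remainder reaches 0 after 4 divisions, so the expansion has 4 partial quotients, read off in order.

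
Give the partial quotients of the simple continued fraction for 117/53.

[2; 4, 1, 4, 2]

Run the Euclidean algorithm on 117 and 53; the successive quotients are the partial quotients a_0, a_1, ... (each step inverts the fractional part left over by the previous one):
  117 = 2*53 + 11, so a_0 = 2.
  53 = 4*11 + 9, so a_1 = 4.
  11 = 1*9 + 2, so a_2 = 1.
  9 = 4*2 + 1, so a_3 = 4.
  2 = 2*1 + 0, so a_4 = 2.
The remainder reaches 0 after 5 divisions, so the expansion has 5 partial quotients, read off in order.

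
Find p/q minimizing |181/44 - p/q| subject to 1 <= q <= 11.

37/9

Expand x = 181/44 as a continued fraction with the Euclidean algorithm:
  181 = 4*44 + 5, so a_0 = 4.
  44 = 8*5 + 4, so a_1 = 8.
  5 = 1*4 + 1, so a_2 = 1.
  4 = 4*1 + 0, so a_3 = 4.
so x = [4; 8, 1, 4].
Convergents (p_i = a_i*p_{i-1} + p_{i-2}, q_i = a_i*q_{i-1} + q_{i-2} with p_{-2}=0, p_{-1}=1, q_{-2}=1, q_{-1}=0), until the denominator exceeds 11:
  i=0: a_0=4, p_0 = 4*1 + 0 = 4, q_0 = 4*0 + 1 = 1.
  i=1: a_1=8, p_1 = 8*4 + 1 = 33, q_1 = 8*1 + 0 = 8.
  i=2: a_2=1, p_2 = 1*33 + 4 = 37, q_2 = 1*8 + 1 = 9.
  i=3: a_3=4, p_3 = 4*37 + 33 = 181, q_3 = 4*9 + 8 = 44.
q_3 = 44 > 11, so the last convergent with denominator <= 11 is p_2/q_2 = 37/9.
The closest fraction with denominator <= 11 is either p_2/q_2 or the intermediate fraction (k*p_2 + p_1)/(k*q_2 + q_1) with the largest k >= 1 whose denominator stays <= 11; these approach x as k grows, and every other convergent or intermediate fraction in range is farther away.
Largest k: floor((11 - q_1)/q_2) = floor((11 - 8)/9) = 0.
Since k = 0, no intermediate fraction beyond p_2/q_2 has denominator <= 11, so the convergent 37/9 is the closest (its error is |181*9 - 37*44|/(44*9) = 1/396).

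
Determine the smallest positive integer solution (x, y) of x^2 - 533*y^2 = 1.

First expand sqrt(533) as a continued fraction. With x_i = (sqrt(533) + m_i)/d_i and (m_0, d_0) = (0, 1): a_0 = floor(sqrt(533)) = 23, since 23^2 = 529 <= 533 < 576 = 24^2.
Iterate m_{i+1} = d_i*a_i - m_i, d_{i+1} = (533 - m_{i+1}^2)/d_i, a_{i+1} = floor((a_0 + m_{i+1})/d_{i+1}):
  m_1 = 1*23 - 0 = 23, d_1 = (533 - 23^2)/1 = 4/1 = 4, a_1 = floor((23 + 23)/4) = 11.
  m_2 = 4*11 - 23 = 21, d_2 = (533 - 21^2)/4 = 92/4 = 23, a_2 = floor((23 + 21)/23) = 1.
  m_3 = 23*1 - 21 = 2, d_3 = (533 - 2^2)/23 = 529/23 = 23, a_3 = floor((23 + 2)/23) = 1.
  m_4 = 23*1 - 2 = 21, d_4 = (533 - 21^2)/23 = 92/23 = 4, a_4 = floor((23 + 21)/4) = 11.
  m_5 = 4*11 - 21 = 23, d_5 = (533 - 23^2)/4 = 4/4 = 1, a_5 = floor((23 + 23)/1) = 46.
  m_6 = 1*46 - 23 = 23, d_6 = (533 - 23^2)/1 = 4/1 = 4: (m_6, d_6) = (m_1, d_1) = (23, 4), so from here the quotients repeat a_1, ..., a_5; the period length is 5.
So sqrt(533) = [23; (11, 1, 1, 11, 46)] with period length k = 5.
k is odd, so (p_{k-1}, q_{k-1}) only solves x^2 - 533y^2 = -1 and the fundamental solution of x^2 - 533y^2 = 1 is (p_{2k-1}, q_{2k-1}) = (p_9, q_9); compute convergents through index 9, running through the period twice.
Convergents (p_i = a_i*p_{i-1} + p_{i-2}, q_i = a_i*q_{i-1} + q_{i-2} with p_{-2}=0, p_{-1}=1, q_{-2}=1, q_{-1}=0):
  i=0: a_0=23, p_0 = 23*1 + 0 = 23, q_0 = 23*0 + 1 = 1.
  i=1: a_1=11, p_1 = 11*23 + 1 = 254, q_1 = 11*1 + 0 = 11.
  i=2: a_2=1, p_2 = 1*254 + 23 = 277, q_2 = 1*11 + 1 = 12.
  i=3: a_3=1, p_3 = 1*277 + 254 = 531, q_3 = 1*12 + 11 = 23.
  i=4: a_4=11, p_4 = 11*531 + 277 = 6118, q_4 = 11*23 + 12 = 265.
  i=5: a_5=46, p_5 = 46*6118 + 531 = 281959, q_5 = 46*265 + 23 = 12213.
  i=6: a_6=11, p_6 = 11*281959 + 6118 = 3107667, q_6 = 11*12213 + 265 = 134608.
  i=7: a_7=1, p_7 = 1*3107667 + 281959 = 3389626, q_7 = 1*134608 + 12213 = 146821.
  i=8: a_8=1, p_8 = 1*3389626 + 3107667 = 6497293, q_8 = 1*146821 + 134608 = 281429.
  i=9: a_9=11, p_9 = 11*6497293 + 3389626 = 74859849, q_9 = 11*281429 + 146821 = 3242540.
Indeed p_4^2 - 533*q_4^2 = 37429924 - 37429925 = -1, not +1.
Check: 74859849^2 - 533*3242540^2 = 5603996992302801 - 5603996992302800 = 1, so (x, y) = (74859849, 3242540) solves the equation, and by the theorem it is the least positive solution.

(x, y) = (74859849, 3242540)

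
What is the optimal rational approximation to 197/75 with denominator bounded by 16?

Expand x = 197/75 as a continued fraction with the Euclidean algorithm:
  197 = 2*75 + 47, so a_0 = 2.
  75 = 1*47 + 28, so a_1 = 1.
  47 = 1*28 + 19, so a_2 = 1.
  28 = 1*19 + 9, so a_3 = 1.
  19 = 2*9 + 1, so a_4 = 2.
  9 = 9*1 + 0, so a_5 = 9.
so x = [2; 1, 1, 1, 2, 9].
Convergents (p_i = a_i*p_{i-1} + p_{i-2}, q_i = a_i*q_{i-1} + q_{i-2} with p_{-2}=0, p_{-1}=1, q_{-2}=1, q_{-1}=0), until the denominator exceeds 16:
  i=0: a_0=2, p_0 = 2*1 + 0 = 2, q_0 = 2*0 + 1 = 1.
  i=1: a_1=1, p_1 = 1*2 + 1 = 3, q_1 = 1*1 + 0 = 1.
  i=2: a_2=1, p_2 = 1*3 + 2 = 5, q_2 = 1*1 + 1 = 2.
  i=3: a_3=1, p_3 = 1*5 + 3 = 8, q_3 = 1*2 + 1 = 3.
  i=4: a_4=2, p_4 = 2*8 + 5 = 21, q_4 = 2*3 + 2 = 8.
  i=5: a_5=9, p_5 = 9*21 + 8 = 197, q_5 = 9*8 + 3 = 75.
q_5 = 75 > 16, so the last convergent with denominator <= 16 is p_4/q_4 = 21/8.
The closest fraction with denominator <= 16 is either p_4/q_4 or the intermediate fraction (k*p_4 + p_3)/(k*q_4 + q_3) with the largest k >= 1 whose denominator stays <= 16; these approach x as k grows, and every other convergent or intermediate fraction in range is farther away.
Largest k: floor((16 - q_3)/q_4) = floor((16 - 3)/8) = 1.
That gives (1*21 + 8)/(1*8 + 3) = 29/11.
Compare the errors: |x - 21/8| = |197*8 - 21*75|/(75*8) = 1/600, and |x - 29/11| = |197*11 - 29*75|/(75*11) = 8/825.
Cross-multiplying, 1*825 = 825 < 4800 = 8*600, so 1/600 is smaller: the convergent 21/8 is closer to x than 29/11.

21/8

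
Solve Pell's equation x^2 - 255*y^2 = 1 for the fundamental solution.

First expand sqrt(255) as a continued fraction. With x_i = (sqrt(255) + m_i)/d_i and (m_0, d_0) = (0, 1): a_0 = floor(sqrt(255)) = 15, since 15^2 = 225 <= 255 < 256 = 16^2.
Iterate m_{i+1} = d_i*a_i - m_i, d_{i+1} = (255 - m_{i+1}^2)/d_i, a_{i+1} = floor((a_0 + m_{i+1})/d_{i+1}):
  m_1 = 1*15 - 0 = 15, d_1 = (255 - 15^2)/1 = 30/1 = 30, a_1 = floor((15 + 15)/30) = 1.
  m_2 = 30*1 - 15 = 15, d_2 = (255 - 15^2)/30 = 30/30 = 1, a_2 = floor((15 + 15)/1) = 30.
  m_3 = 1*30 - 15 = 15, d_3 = (255 - 15^2)/1 = 30/1 = 30: (m_3, d_3) = (m_1, d_1) = (15, 30), so from here the quotients repeat a_1, a_2; the period length is 2.
So sqrt(255) = [15; (1, 30)] with period length k = 2.
k is even, so the fundamental solution of x^2 - 255y^2 = 1 is (p_{k-1}, q_{k-1}) = (p_1, q_1); compute convergents through index 1.
Convergents (p_i = a_i*p_{i-1} + p_{i-2}, q_i = a_i*q_{i-1} + q_{i-2} with p_{-2}=0, p_{-1}=1, q_{-2}=1, q_{-1}=0):
  i=0: a_0=15, p_0 = 15*1 + 0 = 15, q_0 = 15*0 + 1 = 1.
  i=1: a_1=1, p_1 = 1*15 + 1 = 16, q_1 = 1*1 + 0 = 1.
Check: 16^2 - 255*1^2 = 256 - 255 = 1, so (x, y) = (16, 1) solves the equation, and by the theorem it is the least positive solution.

(x, y) = (16, 1)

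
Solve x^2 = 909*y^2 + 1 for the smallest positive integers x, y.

First expand sqrt(909) as a continued fraction. With x_i = (sqrt(909) + m_i)/d_i and (m_0, d_0) = (0, 1): a_0 = floor(sqrt(909)) = 30, since 30^2 = 900 <= 909 < 961 = 31^2.
Iterate m_{i+1} = d_i*a_i - m_i, d_{i+1} = (909 - m_{i+1}^2)/d_i, a_{i+1} = floor((a_0 + m_{i+1})/d_{i+1}):
  m_1 = 1*30 - 0 = 30, d_1 = (909 - 30^2)/1 = 9/1 = 9, a_1 = floor((30 + 30)/9) = 6.
  m_2 = 9*6 - 30 = 24, d_2 = (909 - 24^2)/9 = 333/9 = 37, a_2 = floor((30 + 24)/37) = 1.
  m_3 = 37*1 - 24 = 13, d_3 = (909 - 13^2)/37 = 740/37 = 20, a_3 = floor((30 + 13)/20) = 2.
  m_4 = 20*2 - 13 = 27, d_4 = (909 - 27^2)/20 = 180/20 = 9, a_4 = floor((30 + 27)/9) = 6.
  m_5 = 9*6 - 27 = 27, d_5 = (909 - 27^2)/9 = 180/9 = 20, a_5 = floor((30 + 27)/20) = 2.
  m_6 = 20*2 - 27 = 13, d_6 = (909 - 13^2)/20 = 740/20 = 37, a_6 = floor((30 + 13)/37) = 1.
  m_7 = 37*1 - 13 = 24, d_7 = (909 - 24^2)/37 = 333/37 = 9, a_7 = floor((30 + 24)/9) = 6.
  m_8 = 9*6 - 24 = 30, d_8 = (909 - 30^2)/9 = 9/9 = 1, a_8 = floor((30 + 30)/1) = 60.
  m_9 = 1*60 - 30 = 30, d_9 = (909 - 30^2)/1 = 9/1 = 9: (m_9, d_9) = (m_1, d_1) = (30, 9), so from here the quotients repeat a_1, ..., a_8; the period length is 8.
So sqrt(909) = [30; (6, 1, 2, 6, 2, 1, 6, 60)] with period length k = 8.
k is even, so the fundamental solution of x^2 - 909y^2 = 1 is (p_{k-1}, q_{k-1}) = (p_7, q_7); compute convergents through index 7.
Convergents (p_i = a_i*p_{i-1} + p_{i-2}, q_i = a_i*q_{i-1} + q_{i-2} with p_{-2}=0, p_{-1}=1, q_{-2}=1, q_{-1}=0):
  i=0: a_0=30, p_0 = 30*1 + 0 = 30, q_0 = 30*0 + 1 = 1.
  i=1: a_1=6, p_1 = 6*30 + 1 = 181, q_1 = 6*1 + 0 = 6.
  i=2: a_2=1, p_2 = 1*181 + 30 = 211, q_2 = 1*6 + 1 = 7.
  i=3: a_3=2, p_3 = 2*211 + 181 = 603, q_3 = 2*7 + 6 = 20.
  i=4: a_4=6, p_4 = 6*603 + 211 = 3829, q_4 = 6*20 + 7 = 127.
  i=5: a_5=2, p_5 = 2*3829 + 603 = 8261, q_5 = 2*127 + 20 = 274.
  i=6: a_6=1, p_6 = 1*8261 + 3829 = 12090, q_6 = 1*274 + 127 = 401.
  i=7: a_7=6, p_7 = 6*12090 + 8261 = 80801, q_7 = 6*401 + 274 = 2680.
Check: 80801^2 - 909*2680^2 = 6528801601 - 6528801600 = 1, so (x, y) = (80801, 2680) solves the equation, and by the theorem it is the least positive solution.

(x, y) = (80801, 2680)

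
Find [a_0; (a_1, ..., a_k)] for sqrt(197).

[14; (28)]

Write x_i = (sqrt(197) + m_i)/d_i with (m_0, d_0) = (0, 1). a_0 = floor(sqrt(197)) = 14, since 14^2 = 196 <= 197 < 225 = 15^2.
Iterate m_{i+1} = d_i*a_i - m_i, d_{i+1} = (197 - m_{i+1}^2)/d_i, a_{i+1} = floor((a_0 + m_{i+1})/d_{i+1}):
  m_1 = 1*14 - 0 = 14, d_1 = (197 - 14^2)/1 = 1/1 = 1, a_1 = floor((14 + 14)/1) = 28.
  m_2 = 1*28 - 14 = 14, d_2 = (197 - 14^2)/1 = 1/1 = 1: (m_2, d_2) = (m_1, d_1) = (14, 1), so from here the quotient a_1 repeats; the period length is 1.
Hence the expansion of sqrt(197) is a_0 = 14 followed by the repeating block 28 (period 1).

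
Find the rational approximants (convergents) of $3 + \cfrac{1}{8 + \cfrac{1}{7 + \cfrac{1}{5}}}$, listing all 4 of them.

Using the convergent recurrence p_i = a_i*p_{i-1} + p_{i-2}, q_i = a_i*q_{i-1} + q_{i-2} with p_{-2}=0, p_{-1}=1, q_{-2}=1, q_{-1}=0:
  i=0: a_0=3, p_0 = 3*1 + 0 = 3, q_0 = 3*0 + 1 = 1.
  i=1: a_1=8, p_1 = 8*3 + 1 = 25, q_1 = 8*1 + 0 = 8.
  i=2: a_2=7, p_2 = 7*25 + 3 = 178, q_2 = 7*8 + 1 = 57.
  i=3: a_3=5, p_3 = 5*178 + 25 = 915, q_3 = 5*57 + 8 = 293.

3/1, 25/8, 178/57, 915/293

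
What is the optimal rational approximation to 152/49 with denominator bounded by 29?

90/29

Expand x = 152/49 as a continued fraction with the Euclidean algorithm:
  152 = 3*49 + 5, so a_0 = 3.
  49 = 9*5 + 4, so a_1 = 9.
  5 = 1*4 + 1, so a_2 = 1.
  4 = 4*1 + 0, so a_3 = 4.
so x = [3; 9, 1, 4].
Convergents (p_i = a_i*p_{i-1} + p_{i-2}, q_i = a_i*q_{i-1} + q_{i-2} with p_{-2}=0, p_{-1}=1, q_{-2}=1, q_{-1}=0), until the denominator exceeds 29:
  i=0: a_0=3, p_0 = 3*1 + 0 = 3, q_0 = 3*0 + 1 = 1.
  i=1: a_1=9, p_1 = 9*3 + 1 = 28, q_1 = 9*1 + 0 = 9.
  i=2: a_2=1, p_2 = 1*28 + 3 = 31, q_2 = 1*9 + 1 = 10.
  i=3: a_3=4, p_3 = 4*31 + 28 = 152, q_3 = 4*10 + 9 = 49.
q_3 = 49 > 29, so the last convergent with denominator <= 29 is p_2/q_2 = 31/10.
The closest fraction with denominator <= 29 is either p_2/q_2 or the intermediate fraction (k*p_2 + p_1)/(k*q_2 + q_1) with the largest k >= 1 whose denominator stays <= 29; these approach x as k grows, and every other convergent or intermediate fraction in range is farther away.
Largest k: floor((29 - q_1)/q_2) = floor((29 - 9)/10) = 2.
That gives (2*31 + 28)/(2*10 + 9) = 90/29.
Compare the errors: |x - 31/10| = |152*10 - 31*49|/(49*10) = 1/490, and |x - 90/29| = |152*29 - 90*49|/(49*29) = 2/1421.
Cross-multiplying, 2*490 = 980 < 1421 = 1*1421, so 2/1421 is smaller: the intermediate fraction 90/29 is closer to x than 31/10.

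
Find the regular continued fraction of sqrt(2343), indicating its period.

[48; (2, 2, 8, 2, 2, 96)]

Write x_i = (sqrt(2343) + m_i)/d_i with (m_0, d_0) = (0, 1). a_0 = floor(sqrt(2343)) = 48, since 48^2 = 2304 <= 2343 < 2401 = 49^2.
Iterate m_{i+1} = d_i*a_i - m_i, d_{i+1} = (2343 - m_{i+1}^2)/d_i, a_{i+1} = floor((a_0 + m_{i+1})/d_{i+1}):
  m_1 = 1*48 - 0 = 48, d_1 = (2343 - 48^2)/1 = 39/1 = 39, a_1 = floor((48 + 48)/39) = 2.
  m_2 = 39*2 - 48 = 30, d_2 = (2343 - 30^2)/39 = 1443/39 = 37, a_2 = floor((48 + 30)/37) = 2.
  m_3 = 37*2 - 30 = 44, d_3 = (2343 - 44^2)/37 = 407/37 = 11, a_3 = floor((48 + 44)/11) = 8.
  m_4 = 11*8 - 44 = 44, d_4 = (2343 - 44^2)/11 = 407/11 = 37, a_4 = floor((48 + 44)/37) = 2.
  m_5 = 37*2 - 44 = 30, d_5 = (2343 - 30^2)/37 = 1443/37 = 39, a_5 = floor((48 + 30)/39) = 2.
  m_6 = 39*2 - 30 = 48, d_6 = (2343 - 48^2)/39 = 39/39 = 1, a_6 = floor((48 + 48)/1) = 96.
  m_7 = 1*96 - 48 = 48, d_7 = (2343 - 48^2)/1 = 39/1 = 39: (m_7, d_7) = (m_1, d_1) = (48, 39), so from here the quotients repeat a_1, ..., a_6; the period length is 6.
Hence the expansion of sqrt(2343) is a_0 = 48 followed by the repeating block 2, 2, 8, 2, 2, 96 (period 6).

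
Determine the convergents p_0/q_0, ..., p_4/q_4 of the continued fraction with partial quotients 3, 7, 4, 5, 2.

3/1, 22/7, 91/29, 477/152, 1045/333

Using the convergent recurrence p_i = a_i*p_{i-1} + p_{i-2}, q_i = a_i*q_{i-1} + q_{i-2} with p_{-2}=0, p_{-1}=1, q_{-2}=1, q_{-1}=0:
  i=0: a_0=3, p_0 = 3*1 + 0 = 3, q_0 = 3*0 + 1 = 1.
  i=1: a_1=7, p_1 = 7*3 + 1 = 22, q_1 = 7*1 + 0 = 7.
  i=2: a_2=4, p_2 = 4*22 + 3 = 91, q_2 = 4*7 + 1 = 29.
  i=3: a_3=5, p_3 = 5*91 + 22 = 477, q_3 = 5*29 + 7 = 152.
  i=4: a_4=2, p_4 = 2*477 + 91 = 1045, q_4 = 2*152 + 29 = 333.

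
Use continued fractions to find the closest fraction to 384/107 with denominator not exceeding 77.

262/73

Expand x = 384/107 as a continued fraction with the Euclidean algorithm:
  384 = 3*107 + 63, so a_0 = 3.
  107 = 1*63 + 44, so a_1 = 1.
  63 = 1*44 + 19, so a_2 = 1.
  44 = 2*19 + 6, so a_3 = 2.
  19 = 3*6 + 1, so a_4 = 3.
  6 = 6*1 + 0, so a_5 = 6.
so x = [3; 1, 1, 2, 3, 6].
Convergents (p_i = a_i*p_{i-1} + p_{i-2}, q_i = a_i*q_{i-1} + q_{i-2} with p_{-2}=0, p_{-1}=1, q_{-2}=1, q_{-1}=0), until the denominator exceeds 77:
  i=0: a_0=3, p_0 = 3*1 + 0 = 3, q_0 = 3*0 + 1 = 1.
  i=1: a_1=1, p_1 = 1*3 + 1 = 4, q_1 = 1*1 + 0 = 1.
  i=2: a_2=1, p_2 = 1*4 + 3 = 7, q_2 = 1*1 + 1 = 2.
  i=3: a_3=2, p_3 = 2*7 + 4 = 18, q_3 = 2*2 + 1 = 5.
  i=4: a_4=3, p_4 = 3*18 + 7 = 61, q_4 = 3*5 + 2 = 17.
  i=5: a_5=6, p_5 = 6*61 + 18 = 384, q_5 = 6*17 + 5 = 107.
q_5 = 107 > 77, so the last convergent with denominator <= 77 is p_4/q_4 = 61/17.
The closest fraction with denominator <= 77 is either p_4/q_4 or the intermediate fraction (k*p_4 + p_3)/(k*q_4 + q_3) with the largest k >= 1 whose denominator stays <= 77; these approach x as k grows, and every other convergent or intermediate fraction in range is farther away.
Largest k: floor((77 - q_3)/q_4) = floor((77 - 5)/17) = 4.
That gives (4*61 + 18)/(4*17 + 5) = 262/73.
Compare the errors: |x - 61/17| = |384*17 - 61*107|/(107*17) = 1/1819, and |x - 262/73| = |384*73 - 262*107|/(107*73) = 2/7811.
Cross-multiplying, 2*1819 = 3638 < 7811 = 1*7811, so 2/7811 is smaller: the intermediate fraction 262/73 is closer to x than 61/17.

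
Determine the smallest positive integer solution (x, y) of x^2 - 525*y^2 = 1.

(x, y) = (6049, 264)

First expand sqrt(525) as a continued fraction. With x_i = (sqrt(525) + m_i)/d_i and (m_0, d_0) = (0, 1): a_0 = floor(sqrt(525)) = 22, since 22^2 = 484 <= 525 < 529 = 23^2.
Iterate m_{i+1} = d_i*a_i - m_i, d_{i+1} = (525 - m_{i+1}^2)/d_i, a_{i+1} = floor((a_0 + m_{i+1})/d_{i+1}):
  m_1 = 1*22 - 0 = 22, d_1 = (525 - 22^2)/1 = 41/1 = 41, a_1 = floor((22 + 22)/41) = 1.
  m_2 = 41*1 - 22 = 19, d_2 = (525 - 19^2)/41 = 164/41 = 4, a_2 = floor((22 + 19)/4) = 10.
  m_3 = 4*10 - 19 = 21, d_3 = (525 - 21^2)/4 = 84/4 = 21, a_3 = floor((22 + 21)/21) = 2.
  m_4 = 21*2 - 21 = 21, d_4 = (525 - 21^2)/21 = 84/21 = 4, a_4 = floor((22 + 21)/4) = 10.
  m_5 = 4*10 - 21 = 19, d_5 = (525 - 19^2)/4 = 164/4 = 41, a_5 = floor((22 + 19)/41) = 1.
  m_6 = 41*1 - 19 = 22, d_6 = (525 - 22^2)/41 = 41/41 = 1, a_6 = floor((22 + 22)/1) = 44.
  m_7 = 1*44 - 22 = 22, d_7 = (525 - 22^2)/1 = 41/1 = 41: (m_7, d_7) = (m_1, d_1) = (22, 41), so from here the quotients repeat a_1, ..., a_6; the period length is 6.
So sqrt(525) = [22; (1, 10, 2, 10, 1, 44)] with period length k = 6.
k is even, so the fundamental solution of x^2 - 525y^2 = 1 is (p_{k-1}, q_{k-1}) = (p_5, q_5); compute convergents through index 5.
Convergents (p_i = a_i*p_{i-1} + p_{i-2}, q_i = a_i*q_{i-1} + q_{i-2} with p_{-2}=0, p_{-1}=1, q_{-2}=1, q_{-1}=0):
  i=0: a_0=22, p_0 = 22*1 + 0 = 22, q_0 = 22*0 + 1 = 1.
  i=1: a_1=1, p_1 = 1*22 + 1 = 23, q_1 = 1*1 + 0 = 1.
  i=2: a_2=10, p_2 = 10*23 + 22 = 252, q_2 = 10*1 + 1 = 11.
  i=3: a_3=2, p_3 = 2*252 + 23 = 527, q_3 = 2*11 + 1 = 23.
  i=4: a_4=10, p_4 = 10*527 + 252 = 5522, q_4 = 10*23 + 11 = 241.
  i=5: a_5=1, p_5 = 1*5522 + 527 = 6049, q_5 = 1*241 + 23 = 264.
Check: 6049^2 - 525*264^2 = 36590401 - 36590400 = 1, so (x, y) = (6049, 264) solves the equation, and by the theorem it is the least positive solution.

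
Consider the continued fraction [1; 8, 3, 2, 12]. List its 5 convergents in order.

Using the convergent recurrence p_i = a_i*p_{i-1} + p_{i-2}, q_i = a_i*q_{i-1} + q_{i-2} with p_{-2}=0, p_{-1}=1, q_{-2}=1, q_{-1}=0:
  i=0: a_0=1, p_0 = 1*1 + 0 = 1, q_0 = 1*0 + 1 = 1.
  i=1: a_1=8, p_1 = 8*1 + 1 = 9, q_1 = 8*1 + 0 = 8.
  i=2: a_2=3, p_2 = 3*9 + 1 = 28, q_2 = 3*8 + 1 = 25.
  i=3: a_3=2, p_3 = 2*28 + 9 = 65, q_3 = 2*25 + 8 = 58.
  i=4: a_4=12, p_4 = 12*65 + 28 = 808, q_4 = 12*58 + 25 = 721.

1/1, 9/8, 28/25, 65/58, 808/721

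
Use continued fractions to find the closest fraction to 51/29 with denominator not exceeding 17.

30/17

Expand x = 51/29 as a continued fraction with the Euclidean algorithm:
  51 = 1*29 + 22, so a_0 = 1.
  29 = 1*22 + 7, so a_1 = 1.
  22 = 3*7 + 1, so a_2 = 3.
  7 = 7*1 + 0, so a_3 = 7.
so x = [1; 1, 3, 7].
Convergents (p_i = a_i*p_{i-1} + p_{i-2}, q_i = a_i*q_{i-1} + q_{i-2} with p_{-2}=0, p_{-1}=1, q_{-2}=1, q_{-1}=0), until the denominator exceeds 17:
  i=0: a_0=1, p_0 = 1*1 + 0 = 1, q_0 = 1*0 + 1 = 1.
  i=1: a_1=1, p_1 = 1*1 + 1 = 2, q_1 = 1*1 + 0 = 1.
  i=2: a_2=3, p_2 = 3*2 + 1 = 7, q_2 = 3*1 + 1 = 4.
  i=3: a_3=7, p_3 = 7*7 + 2 = 51, q_3 = 7*4 + 1 = 29.
q_3 = 29 > 17, so the last convergent with denominator <= 17 is p_2/q_2 = 7/4.
The closest fraction with denominator <= 17 is either p_2/q_2 or the intermediate fraction (k*p_2 + p_1)/(k*q_2 + q_1) with the largest k >= 1 whose denominator stays <= 17; these approach x as k grows, and every other convergent or intermediate fraction in range is farther away.
Largest k: floor((17 - q_1)/q_2) = floor((17 - 1)/4) = 4.
That gives (4*7 + 2)/(4*4 + 1) = 30/17.
Compare the errors: |x - 7/4| = |51*4 - 7*29|/(29*4) = 1/116, and |x - 30/17| = |51*17 - 30*29|/(29*17) = 3/493.
Cross-multiplying, 3*116 = 348 < 493 = 1*493, so 3/493 is smaller: the intermediate fraction 30/17 is closer to x than 7/4.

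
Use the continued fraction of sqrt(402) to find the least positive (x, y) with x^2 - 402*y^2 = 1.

(x, y) = (401, 20)

First expand sqrt(402) as a continued fraction. With x_i = (sqrt(402) + m_i)/d_i and (m_0, d_0) = (0, 1): a_0 = floor(sqrt(402)) = 20, since 20^2 = 400 <= 402 < 441 = 21^2.
Iterate m_{i+1} = d_i*a_i - m_i, d_{i+1} = (402 - m_{i+1}^2)/d_i, a_{i+1} = floor((a_0 + m_{i+1})/d_{i+1}):
  m_1 = 1*20 - 0 = 20, d_1 = (402 - 20^2)/1 = 2/1 = 2, a_1 = floor((20 + 20)/2) = 20.
  m_2 = 2*20 - 20 = 20, d_2 = (402 - 20^2)/2 = 2/2 = 1, a_2 = floor((20 + 20)/1) = 40.
  m_3 = 1*40 - 20 = 20, d_3 = (402 - 20^2)/1 = 2/1 = 2: (m_3, d_3) = (m_1, d_1) = (20, 2), so from here the quotients repeat a_1, a_2; the period length is 2.
So sqrt(402) = [20; (20, 40)] with period length k = 2.
k is even, so the fundamental solution of x^2 - 402y^2 = 1 is (p_{k-1}, q_{k-1}) = (p_1, q_1); compute convergents through index 1.
Convergents (p_i = a_i*p_{i-1} + p_{i-2}, q_i = a_i*q_{i-1} + q_{i-2} with p_{-2}=0, p_{-1}=1, q_{-2}=1, q_{-1}=0):
  i=0: a_0=20, p_0 = 20*1 + 0 = 20, q_0 = 20*0 + 1 = 1.
  i=1: a_1=20, p_1 = 20*20 + 1 = 401, q_1 = 20*1 + 0 = 20.
Check: 401^2 - 402*20^2 = 160801 - 160800 = 1, so (x, y) = (401, 20) solves the equation, and by the theorem it is the least positive solution.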